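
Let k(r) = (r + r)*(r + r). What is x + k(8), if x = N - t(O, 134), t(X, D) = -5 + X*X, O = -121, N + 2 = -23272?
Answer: -37654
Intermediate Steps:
N = -23274 (N = -2 - 23272 = -23274)
t(X, D) = -5 + X**2
x = -37910 (x = -23274 - (-5 + (-121)**2) = -23274 - (-5 + 14641) = -23274 - 1*14636 = -23274 - 14636 = -37910)
k(r) = 4*r**2 (k(r) = (2*r)*(2*r) = 4*r**2)
x + k(8) = -37910 + 4*8**2 = -37910 + 4*64 = -37910 + 256 = -37654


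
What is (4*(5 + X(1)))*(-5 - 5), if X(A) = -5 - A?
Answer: 40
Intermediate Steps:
(4*(5 + X(1)))*(-5 - 5) = (4*(5 + (-5 - 1*1)))*(-5 - 5) = (4*(5 + (-5 - 1)))*(-10) = (4*(5 - 6))*(-10) = (4*(-1))*(-10) = -4*(-10) = 40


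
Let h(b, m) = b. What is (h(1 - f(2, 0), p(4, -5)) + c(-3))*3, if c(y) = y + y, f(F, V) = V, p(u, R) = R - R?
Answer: -15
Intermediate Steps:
p(u, R) = 0
c(y) = 2*y
(h(1 - f(2, 0), p(4, -5)) + c(-3))*3 = ((1 - 1*0) + 2*(-3))*3 = ((1 + 0) - 6)*3 = (1 - 6)*3 = -5*3 = -15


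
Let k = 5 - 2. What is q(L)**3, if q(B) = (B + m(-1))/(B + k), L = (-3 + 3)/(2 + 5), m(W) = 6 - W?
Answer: 343/27 ≈ 12.704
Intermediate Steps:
L = 0 (L = 0/7 = 0*(1/7) = 0)
k = 3
q(B) = (7 + B)/(3 + B) (q(B) = (B + (6 - 1*(-1)))/(B + 3) = (B + (6 + 1))/(3 + B) = (B + 7)/(3 + B) = (7 + B)/(3 + B))
q(L)**3 = ((7 + 0)/(3 + 0))**3 = (7/3)**3 = 343/27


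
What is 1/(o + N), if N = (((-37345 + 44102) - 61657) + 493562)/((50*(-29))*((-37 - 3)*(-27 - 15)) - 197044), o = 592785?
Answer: 1316522/780414274439 ≈ 1.6870e-6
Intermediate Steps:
N = -219331/1316522 (N = ((6757 - 61657) + 493562)/(-(-58000)*(-42) - 197044) = (-54900 + 493562)/(-1450*1680 - 197044) = 438662/(-2436000 - 197044) = 438662/(-2633044) = 438662*(-1/2633044) = -219331/1316522 ≈ -0.16660)
1/(o + N) = 1/(592785 - 219331/1316522) = 1/(780414274439/1316522) = 1316522/780414274439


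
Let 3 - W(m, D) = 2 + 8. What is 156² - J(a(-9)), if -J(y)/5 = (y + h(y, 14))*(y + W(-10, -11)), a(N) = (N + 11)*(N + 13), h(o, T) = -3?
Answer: 24361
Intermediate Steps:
W(m, D) = -7 (W(m, D) = 3 - (2 + 8) = 3 - 1*10 = 3 - 10 = -7)
a(N) = (11 + N)*(13 + N)
J(y) = -5*(-7 + y)*(-3 + y) (J(y) = -5*(y - 3)*(y - 7) = -5*(-3 + y)*(-7 + y) = -5*(-7 + y)*(-3 + y))
156² - J(a(-9)) = 156² - (-105 - 5*(143 + (-9)² + 24*(-9))² + 50*(143 + (-9)² + 24*(-9))) = 24336 - (-105 - 5*(143 + 81 - 216)² + 50*(143 + 81 - 216)) = 24336 - (-105 - 5*8² + 50*8) = 24336 - (-105 - 5*64 + 400) = 24336 - (-105 - 320 + 400) = 24336 - 1*(-25) = 24336 + 25 = 24361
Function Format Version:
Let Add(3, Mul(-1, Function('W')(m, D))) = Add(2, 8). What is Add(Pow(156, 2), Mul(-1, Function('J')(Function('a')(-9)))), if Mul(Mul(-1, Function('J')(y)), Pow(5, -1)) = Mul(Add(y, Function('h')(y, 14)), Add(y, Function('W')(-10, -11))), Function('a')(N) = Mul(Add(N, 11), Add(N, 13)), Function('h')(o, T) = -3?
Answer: 24361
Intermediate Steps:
Function('W')(m, D) = -7 (Function('W')(m, D) = Add(3, Mul(-1, Add(2, 8))) = Add(3, Mul(-1, 10)) = Add(3, -10) = -7)
Function('a')(N) = Mul(Add(11, N), Add(13, N))
Function('J')(y) = Mul(-5, Add(-7, y), Add(-3, y)) (Function('J')(y) = Mul(-5, Mul(Add(y, -3), Add(y, -7))) = Mul(-5, Mul(Add(-3, y), Add(-7, y))) = Mul(-5, Mul(Add(-7, y), Add(-3, y))) = Mul(-5, Add(-7, y), Add(-3, y)))
Add(Pow(156, 2), Mul(-1, Function('J')(Function('a')(-9)))) = Add(Pow(156, 2), Mul(-1, Add(-105, Mul(-5, Pow(Add(143, Pow(-9, 2), Mul(24, -9)), 2)), Mul(50, Add(143, Pow(-9, 2), Mul(24, -9)))))) = Add(24336, Mul(-1, Add(-105, Mul(-5, Pow(Add(143, 81, -216), 2)), Mul(50, Add(143, 81, -216))))) = Add(24336, Mul(-1, Add(-105, Mul(-5, Pow(8, 2)), Mul(50, 8)))) = Add(24336, Mul(-1, Add(-105, Mul(-5, 64), 400))) = Add(24336, Mul(-1, Add(-105, -320, 400))) = Add(24336, Mul(-1, -25)) = Add(24336, 25) = 24361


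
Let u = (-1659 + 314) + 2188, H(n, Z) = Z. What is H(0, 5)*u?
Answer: 4215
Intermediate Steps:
u = 843 (u = -1345 + 2188 = 843)
H(0, 5)*u = 5*843 = 4215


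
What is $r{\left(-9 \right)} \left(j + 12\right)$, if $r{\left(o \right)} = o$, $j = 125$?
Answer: $-1233$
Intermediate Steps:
$r{\left(-9 \right)} \left(j + 12\right) = - 9 \left(125 + 12\right) = \left(-9\right) 137 = -1233$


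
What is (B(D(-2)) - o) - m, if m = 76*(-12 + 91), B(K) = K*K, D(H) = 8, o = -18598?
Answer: 12658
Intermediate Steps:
B(K) = K**2
m = 6004 (m = 76*79 = 6004)
(B(D(-2)) - o) - m = (8**2 - 1*(-18598)) - 1*6004 = (64 + 18598) - 6004 = 18662 - 6004 = 12658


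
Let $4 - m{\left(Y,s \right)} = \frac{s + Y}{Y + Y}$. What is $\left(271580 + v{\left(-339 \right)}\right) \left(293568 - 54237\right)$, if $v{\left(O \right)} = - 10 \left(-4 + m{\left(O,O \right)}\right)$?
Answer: $64999906290$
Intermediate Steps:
$m{\left(Y,s \right)} = 4 - \frac{Y + s}{2 Y}$ ($m{\left(Y,s \right)} = 4 - \frac{s + Y}{Y + Y} = 4 - \frac{Y + s}{2 Y}$)
$v{\left(O \right)} = 10$ ($v{\left(O \right)} = - 10 \left(-4 + \frac{- O + 7 O}{2 O}\right) = - 10 \left(-4 + \frac{6 O}{2 O}\right) = - 10 \left(-4 + 3\right) = \left(-10\right) \left(-1\right) = 10$)
$\left(271580 + v{\left(-339 \right)}\right) \left(293568 - 54237\right) = \left(271580 + 10\right) \left(293568 - 54237\right) = 271590 \cdot 239331 = 64999906290$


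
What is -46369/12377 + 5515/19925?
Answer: -171128634/49322345 ≈ -3.4696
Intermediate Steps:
-46369/12377 + 5515/19925 = -46369*1/12377 + 5515*(1/19925) = -46369/12377 + 1103/3985 = -171128634/49322345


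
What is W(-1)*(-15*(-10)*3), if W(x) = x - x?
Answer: 0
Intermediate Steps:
W(x) = 0
W(-1)*(-15*(-10)*3) = 0*(-15*(-10)*3) = 0*(150*3) = 0*450 = 0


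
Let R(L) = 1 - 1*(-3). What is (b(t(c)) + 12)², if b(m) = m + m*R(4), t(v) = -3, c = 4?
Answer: 9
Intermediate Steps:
R(L) = 4 (R(L) = 1 + 3 = 4)
b(m) = 5*m (b(m) = m + m*4 = m + 4*m = 5*m)
(b(t(c)) + 12)² = (5*(-3) + 12)² = (-15 + 12)² = (-3)² = 9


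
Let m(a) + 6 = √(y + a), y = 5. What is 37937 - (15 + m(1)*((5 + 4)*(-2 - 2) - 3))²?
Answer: -33190 + 19422*√6 ≈ 14384.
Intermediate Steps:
m(a) = -6 + √(5 + a)
37937 - (15 + m(1)*((5 + 4)*(-2 - 2) - 3))² = 37937 - (15 + (-6 + √(5 + 1))*((5 + 4)*(-2 - 2) - 3))² = 37937 - (15 + (-6 + √6)*(9*(-4) - 3))² = 37937 - (15 + (-6 + √6)*(-36 - 3))² = 37937 - (15 + (-6 + √6)*(-39))² = 37937 - (15 + (234 - 39*√6))² = 37937 - (249 - 39*√6)²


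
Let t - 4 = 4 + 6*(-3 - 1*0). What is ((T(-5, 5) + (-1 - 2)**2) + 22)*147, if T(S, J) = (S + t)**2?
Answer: 37632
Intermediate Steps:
t = -10 (t = 4 + (4 + 6*(-3 - 1*0)) = 4 + (4 + 6*(-3 + 0)) = 4 + (4 + 6*(-3)) = 4 + (4 - 18) = 4 - 14 = -10)
T(S, J) = (-10 + S)**2 (T(S, J) = (S - 10)**2 = (-10 + S)**2)
((T(-5, 5) + (-1 - 2)**2) + 22)*147 = (((-10 - 5)**2 + (-1 - 2)**2) + 22)*147 = (((-15)**2 + (-3)**2) + 22)*147 = ((225 + 9) + 22)*147 = (234 + 22)*147 = 256*147 = 37632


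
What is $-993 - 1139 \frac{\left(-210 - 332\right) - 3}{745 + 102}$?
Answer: $- \frac{220316}{847} \approx -260.11$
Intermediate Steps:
$-993 - 1139 \frac{\left(-210 - 332\right) - 3}{745 + 102} = -993 - 1139 \frac{\left(-210 - 332\right) - 3}{847} = -993 - 1139 \left(-542 - 3\right) \frac{1}{847} = -993 - 1139 \left(\left(-545\right) \frac{1}{847}\right) = -993 - - \frac{620755}{847} = -993 + \frac{620755}{847} = - \frac{220316}{847}$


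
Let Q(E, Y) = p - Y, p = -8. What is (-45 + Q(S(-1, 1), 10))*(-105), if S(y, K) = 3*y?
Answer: 6615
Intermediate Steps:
Q(E, Y) = -8 - Y
(-45 + Q(S(-1, 1), 10))*(-105) = (-45 + (-8 - 1*10))*(-105) = (-45 + (-8 - 10))*(-105) = (-45 - 18)*(-105) = -63*(-105) = 6615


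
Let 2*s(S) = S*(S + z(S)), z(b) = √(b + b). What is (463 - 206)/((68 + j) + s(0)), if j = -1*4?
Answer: 257/64 ≈ 4.0156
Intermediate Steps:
j = -4
z(b) = √2*√b (z(b) = √(2*b) = √2*√b)
s(S) = S*(S + √2*√S)/2 (s(S) = (S*(S + √2*√S))/2 = S*(S + √2*√S)/2)
(463 - 206)/((68 + j) + s(0)) = (463 - 206)/((68 - 4) + (½)*0*(0 + √2*√0)) = 257/(64 + (½)*0*(0 + √2*0)) = 257/(64 + (½)*0*(0 + 0)) = 257/(64 + (½)*0*0) = 257/(64 + 0) = 257/64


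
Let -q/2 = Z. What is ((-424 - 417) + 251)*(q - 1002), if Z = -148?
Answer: 416540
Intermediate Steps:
q = 296 (q = -2*(-148) = 296)
((-424 - 417) + 251)*(q - 1002) = ((-424 - 417) + 251)*(296 - 1002) = (-841 + 251)*(-706) = -590*(-706) = 416540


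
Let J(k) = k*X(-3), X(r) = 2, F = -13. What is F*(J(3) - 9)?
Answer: 39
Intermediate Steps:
J(k) = 2*k (J(k) = k*2 = 2*k)
F*(J(3) - 9) = -13*(2*3 - 9) = -13*(6 - 9) = -13*(-3) = 39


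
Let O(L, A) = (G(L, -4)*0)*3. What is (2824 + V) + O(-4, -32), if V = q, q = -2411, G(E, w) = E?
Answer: 413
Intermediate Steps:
O(L, A) = 0 (O(L, A) = (L*0)*3 = 0*3 = 0)
V = -2411
(2824 + V) + O(-4, -32) = (2824 - 2411) + 0 = 413 + 0 = 413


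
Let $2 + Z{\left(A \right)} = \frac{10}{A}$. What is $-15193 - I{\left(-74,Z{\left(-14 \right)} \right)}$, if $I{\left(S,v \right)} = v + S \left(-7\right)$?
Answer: $- \frac{109958}{7} \approx -15708.0$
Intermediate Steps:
$Z{\left(A \right)} = -2 + \frac{10}{A}$
$I{\left(S,v \right)} = v - 7 S$
$-15193 - I{\left(-74,Z{\left(-14 \right)} \right)} = -15193 - \left(\left(-2 + \frac{10}{-14}\right) - -518\right) = -15193 - \left(\left(-2 + 10 \left(- \frac{1}{14}\right)\right) + 518\right) = -15193 - \left(\left(-2 - \frac{5}{7}\right) + 518\right) = -15193 - \left(- \frac{19}{7} + 518\right) = -15193 - \frac{3607}{7} = - \frac{109958}{7}$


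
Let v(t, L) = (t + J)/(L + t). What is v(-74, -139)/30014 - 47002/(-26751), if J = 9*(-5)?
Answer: 33387347037/19002073498 ≈ 1.7570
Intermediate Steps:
J = -45
v(t, L) = (-45 + t)/(L + t) (v(t, L) = (t - 45)/(L + t) = (-45 + t)/(L + t))
v(-74, -139)/30014 - 47002/(-26751) = ((-45 - 74)/(-139 - 74))/30014 - 47002/(-26751) = (-119/(-213))*(1/30014) - 47002*(-1/26751) = -1/213*(-119)*(1/30014) + 47002/26751 = (119/213)*(1/30014) + 47002/26751 = 119/6392982 + 47002/26751 = 33387347037/19002073498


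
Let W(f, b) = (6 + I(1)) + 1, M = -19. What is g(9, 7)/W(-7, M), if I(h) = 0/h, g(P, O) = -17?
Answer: -17/7 ≈ -2.4286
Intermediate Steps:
I(h) = 0
W(f, b) = 7 (W(f, b) = (6 + 0) + 1 = 6 + 1 = 7)
g(9, 7)/W(-7, M) = -17/7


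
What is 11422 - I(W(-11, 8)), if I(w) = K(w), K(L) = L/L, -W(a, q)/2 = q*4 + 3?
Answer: 11421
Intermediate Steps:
W(a, q) = -6 - 8*q (W(a, q) = -2*(q*4 + 3) = -2*(4*q + 3) = -2*(3 + 4*q) = -6 - 8*q)
K(L) = 1
I(w) = 1
11422 - I(W(-11, 8)) = 11422 - 1*1 = 11422 - 1 = 11421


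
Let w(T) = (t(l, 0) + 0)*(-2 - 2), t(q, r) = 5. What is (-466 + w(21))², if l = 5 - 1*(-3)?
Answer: 236196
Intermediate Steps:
l = 8 (l = 5 + 3 = 8)
w(T) = -20 (w(T) = (5 + 0)*(-2 - 2) = 5*(-4) = -20)
(-466 + w(21))² = (-466 - 20)² = (-486)² = 236196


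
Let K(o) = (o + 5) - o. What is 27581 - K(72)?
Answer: 27576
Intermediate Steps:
K(o) = 5 (K(o) = (5 + o) - o = 5)
27581 - K(72) = 27581 - 1*5 = 27581 - 5 = 27576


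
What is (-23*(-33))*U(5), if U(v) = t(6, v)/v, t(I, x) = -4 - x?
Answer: -6831/5 ≈ -1366.2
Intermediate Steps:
U(v) = (-4 - v)/v
(-23*(-33))*U(5) = (-23*(-33))*((-4 - 1*5)/5) = 759*((-4 - 5)/5) = 759*((⅕)*(-9)) = 759*(-9/5) = -6831/5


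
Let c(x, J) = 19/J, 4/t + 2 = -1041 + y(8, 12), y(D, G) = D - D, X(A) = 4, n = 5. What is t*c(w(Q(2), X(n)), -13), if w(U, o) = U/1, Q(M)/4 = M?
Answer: 76/13559 ≈ 0.0056051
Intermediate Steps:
Q(M) = 4*M
y(D, G) = 0
w(U, o) = U (w(U, o) = U*1 = U)
t = -4/1043 (t = 4/(-2 + (-1041 + 0)) = 4/(-2 - 1041) = 4/(-1043) = 4*(-1/1043) = -4/1043 ≈ -0.0038351)
t*c(w(Q(2), X(n)), -13) = -76/(1043*(-13)) = -76*(-1)/(1043*13) = -4/1043*(-19/13) = 76/13559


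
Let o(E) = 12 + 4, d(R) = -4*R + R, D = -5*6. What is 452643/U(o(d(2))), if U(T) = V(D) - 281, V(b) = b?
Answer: -452643/311 ≈ -1455.4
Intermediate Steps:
D = -30
d(R) = -3*R
o(E) = 16
U(T) = -311 (U(T) = -30 - 281 = -311)
452643/U(o(d(2))) = 452643/(-311) = 452643*(-1/311) = -452643/311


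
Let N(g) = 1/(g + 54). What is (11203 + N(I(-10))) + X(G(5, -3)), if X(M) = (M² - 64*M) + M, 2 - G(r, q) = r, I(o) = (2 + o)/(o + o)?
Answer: 3101077/272 ≈ 11401.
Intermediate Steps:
I(o) = (2 + o)/(2*o) (I(o) = (2 + o)/((2*o)) = (2 + o)*(1/(2*o)) = (2 + o)/(2*o))
G(r, q) = 2 - r
X(M) = M² - 63*M
N(g) = 1/(54 + g)
(11203 + N(I(-10))) + X(G(5, -3)) = (11203 + 1/(54 + (½)*(2 - 10)/(-10))) + (2 - 1*5)*(-63 + (2 - 1*5)) = (11203 + 1/(54 + (½)*(-⅒)*(-8))) + (2 - 5)*(-63 + (2 - 5)) = (11203 + 1/(54 + ⅖)) - 3*(-63 - 3) = (11203 + 1/(272/5)) - 3*(-66) = (11203 + 5/272) + 198 = 3047221/272 + 198 = 3101077/272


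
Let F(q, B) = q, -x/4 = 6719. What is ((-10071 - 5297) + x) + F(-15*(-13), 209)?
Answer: -42049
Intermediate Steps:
x = -26876 (x = -4*6719 = -26876)
((-10071 - 5297) + x) + F(-15*(-13), 209) = ((-10071 - 5297) - 26876) - 15*(-13) = (-15368 - 26876) + 195 = -42244 + 195 = -42049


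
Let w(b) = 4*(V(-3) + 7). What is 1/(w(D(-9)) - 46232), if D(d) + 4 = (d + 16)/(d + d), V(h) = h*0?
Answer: -1/46204 ≈ -2.1643e-5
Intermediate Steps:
V(h) = 0
D(d) = -4 + (16 + d)/(2*d) (D(d) = -4 + (d + 16)/(d + d) = -4 + (16 + d)/((2*d)) = -4 + (16 + d)*(1/(2*d)) = -4 + (16 + d)/(2*d))
w(b) = 28 (w(b) = 4*(0 + 7) = 4*7 = 28)
1/(w(D(-9)) - 46232) = 1/(28 - 46232) = 1/(-46204) = -1/46204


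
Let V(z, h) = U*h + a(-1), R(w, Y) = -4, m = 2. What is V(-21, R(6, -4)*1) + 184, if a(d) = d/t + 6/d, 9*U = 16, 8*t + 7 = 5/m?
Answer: 518/3 ≈ 172.67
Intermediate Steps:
t = -9/16 (t = -7/8 + (5/2)/8 = -7/8 + (5*(½))/8 = -7/8 + (⅛)*(5/2) = -7/8 + 5/16 = -9/16 ≈ -0.56250)
U = 16/9 (U = (⅑)*16 = 16/9 ≈ 1.7778)
a(d) = 6/d - 16*d/9 (a(d) = d/(-9/16) + 6/d = d*(-16/9) + 6/d = -16*d/9 + 6/d = 6/d - 16*d/9)
V(z, h) = -38/9 + 16*h/9 (V(z, h) = 16*h/9 + (6/(-1) - 16/9*(-1)) = 16*h/9 + (6*(-1) + 16/9) = 16*h/9 + (-6 + 16/9) = 16*h/9 - 38/9 = -38/9 + 16*h/9)
V(-21, R(6, -4)*1) + 184 = (-38/9 + 16*(-4*1)/9) + 184 = (-38/9 + (16/9)*(-4)) + 184 = (-38/9 - 64/9) + 184 = -34/3 + 184 = 518/3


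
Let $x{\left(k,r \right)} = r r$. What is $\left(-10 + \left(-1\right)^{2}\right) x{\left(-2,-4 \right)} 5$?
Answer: $-720$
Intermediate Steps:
$x{\left(k,r \right)} = r^{2}$
$\left(-10 + \left(-1\right)^{2}\right) x{\left(-2,-4 \right)} 5 = \left(-10 + \left(-1\right)^{2}\right) \left(-4\right)^{2} \cdot 5 = \left(-10 + 1\right) 16 \cdot 5 = \left(-9\right) 80 = -720$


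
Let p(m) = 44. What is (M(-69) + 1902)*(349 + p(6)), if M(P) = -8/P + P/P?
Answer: 17202265/23 ≈ 7.4793e+5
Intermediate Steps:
M(P) = 1 - 8/P (M(P) = -8/P + 1 = 1 - 8/P)
(M(-69) + 1902)*(349 + p(6)) = ((-8 - 69)/(-69) + 1902)*(349 + 44) = (-1/69*(-77) + 1902)*393 = (77/69 + 1902)*393 = (131315/69)*393 = 17202265/23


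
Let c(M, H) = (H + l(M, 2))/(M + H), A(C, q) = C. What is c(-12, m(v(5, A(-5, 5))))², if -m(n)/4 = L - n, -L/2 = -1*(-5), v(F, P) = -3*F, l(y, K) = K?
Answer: 81/256 ≈ 0.31641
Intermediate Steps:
L = -10 (L = -(-2)*(-5) = -2*5 = -10)
m(n) = 40 + 4*n (m(n) = -4*(-10 - n) = 40 + 4*n)
c(M, H) = (2 + H)/(H + M) (c(M, H) = (H + 2)/(M + H) = (2 + H)/(H + M))
c(-12, m(v(5, A(-5, 5))))² = ((2 + (40 + 4*(-3*5)))/((40 + 4*(-3*5)) - 12))² = ((2 + (40 + 4*(-15)))/((40 + 4*(-15)) - 12))² = ((2 + (40 - 60))/((40 - 60) - 12))² = ((2 - 20)/(-20 - 12))² = (-18/(-32))² = (-1/32*(-18))² = (9/16)² = 81/256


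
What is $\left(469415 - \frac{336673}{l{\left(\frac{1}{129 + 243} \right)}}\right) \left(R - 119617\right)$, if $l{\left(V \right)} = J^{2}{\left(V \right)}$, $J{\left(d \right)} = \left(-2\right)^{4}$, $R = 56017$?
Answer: $- \frac{476338428825}{16} \approx -2.9771 \cdot 10^{10}$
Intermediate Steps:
$J{\left(d \right)} = 16$
$l{\left(V \right)} = 256$ ($l{\left(V \right)} = 16^{2} = 256$)
$\left(469415 - \frac{336673}{l{\left(\frac{1}{129 + 243} \right)}}\right) \left(R - 119617\right) = \left(469415 - \frac{336673}{256}\right) \left(56017 - 119617\right) = \left(469415 - \frac{336673}{256}\right) \left(-63600\right) = \frac{119833567}{256} \left(-63600\right) = - \frac{476338428825}{16}$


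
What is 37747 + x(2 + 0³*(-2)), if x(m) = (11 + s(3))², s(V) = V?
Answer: 37943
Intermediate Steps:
x(m) = 196 (x(m) = (11 + 3)² = 14² = 196)
37747 + x(2 + 0³*(-2)) = 37747 + 196 = 37943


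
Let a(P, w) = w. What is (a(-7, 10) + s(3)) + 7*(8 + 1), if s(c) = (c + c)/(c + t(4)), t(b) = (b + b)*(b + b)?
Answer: 4897/67 ≈ 73.090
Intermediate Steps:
t(b) = 4*b² (t(b) = (2*b)*(2*b) = 4*b²)
s(c) = 2*c/(64 + c) (s(c) = (c + c)/(c + 4*4²) = (2*c)/(c + 4*16) = (2*c)/(c + 64) = (2*c)/(64 + c) = 2*c/(64 + c))
(a(-7, 10) + s(3)) + 7*(8 + 1) = (10 + 2*3/(64 + 3)) + 7*(8 + 1) = (10 + 2*3/67) + 7*9 = (10 + 2*3*(1/67)) + 63 = (10 + 6/67) + 63 = 676/67 + 63 = 4897/67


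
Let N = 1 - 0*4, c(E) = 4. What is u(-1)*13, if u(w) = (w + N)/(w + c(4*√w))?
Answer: 0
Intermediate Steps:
N = 1 (N = 1 - 1*0 = 1 + 0 = 1)
u(w) = (1 + w)/(4 + w) (u(w) = (w + 1)/(w + 4) = (1 + w)/(4 + w))
u(-1)*13 = ((1 - 1)/(4 - 1))*13 = (0/3)*13 = ((⅓)*0)*13 = 0*13 = 0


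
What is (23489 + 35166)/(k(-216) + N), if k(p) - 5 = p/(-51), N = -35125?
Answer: -997135/596968 ≈ -1.6703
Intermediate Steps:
k(p) = 5 - p/51 (k(p) = 5 + p/(-51) = 5 + p*(-1/51) = 5 - p/51)
(23489 + 35166)/(k(-216) + N) = (23489 + 35166)/((5 - 1/51*(-216)) - 35125) = 58655/((5 + 72/17) - 35125) = 58655/(157/17 - 35125) = 58655/(-596968/17) = 58655*(-17/596968) = -997135/596968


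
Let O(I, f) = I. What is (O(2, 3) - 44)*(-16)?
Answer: 672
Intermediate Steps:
(O(2, 3) - 44)*(-16) = (2 - 44)*(-16) = -42*(-16) = 672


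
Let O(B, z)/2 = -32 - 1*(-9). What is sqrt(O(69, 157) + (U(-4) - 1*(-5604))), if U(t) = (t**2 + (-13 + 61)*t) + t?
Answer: sqrt(5378) ≈ 73.335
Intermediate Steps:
O(B, z) = -46 (O(B, z) = 2*(-32 - 1*(-9)) = 2*(-32 + 9) = 2*(-23) = -46)
U(t) = t**2 + 49*t (U(t) = (t**2 + 48*t) + t = t**2 + 49*t)
sqrt(O(69, 157) + (U(-4) - 1*(-5604))) = sqrt(-46 + (-4*(49 - 4) - 1*(-5604))) = sqrt(-46 + (-4*45 + 5604)) = sqrt(-46 + (-180 + 5604)) = sqrt(-46 + 5424) = sqrt(5378)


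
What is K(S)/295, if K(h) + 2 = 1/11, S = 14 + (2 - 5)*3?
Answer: -21/3245 ≈ -0.0064715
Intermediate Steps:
S = 5 (S = 14 - 3*3 = 14 - 9 = 5)
K(h) = -21/11 (K(h) = -2 + 1/11 = -21/11)
K(S)/295 = -21/11/295 = -21/11*1/295 = -21/3245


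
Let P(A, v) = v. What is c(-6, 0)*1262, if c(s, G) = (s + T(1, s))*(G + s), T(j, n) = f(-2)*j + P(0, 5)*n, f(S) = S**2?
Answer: 242304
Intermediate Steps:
T(j, n) = 4*j + 5*n (T(j, n) = (-2)**2*j + 5*n = 4*j + 5*n)
c(s, G) = (4 + 6*s)*(G + s) (c(s, G) = (s + (4*1 + 5*s))*(G + s) = (s + (4 + 5*s))*(G + s) = (4 + 6*s)*(G + s))
c(-6, 0)*1262 = (4*0 + 4*(-6) + 6*(-6)**2 + 6*0*(-6))*1262 = (0 - 24 + 6*36 + 0)*1262 = (0 - 24 + 216 + 0)*1262 = 192*1262 = 242304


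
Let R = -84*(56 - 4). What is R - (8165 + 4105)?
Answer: -16638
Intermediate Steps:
R = -4368 (R = -84*52 = -4368)
R - (8165 + 4105) = -4368 - (8165 + 4105) = -4368 - 1*12270 = -4368 - 12270 = -16638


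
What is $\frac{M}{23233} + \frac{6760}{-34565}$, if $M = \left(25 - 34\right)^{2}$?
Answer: $- \frac{30851063}{160609729} \approx -0.19209$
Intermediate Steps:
$M = 81$ ($M = \left(-9\right)^{2} = 81$)
$\frac{M}{23233} + \frac{6760}{-34565} = \frac{81}{23233} + \frac{6760}{-34565} = 81 \cdot \frac{1}{23233} + 6760 \left(- \frac{1}{34565}\right) = \frac{81}{23233} - \frac{1352}{6913} = - \frac{30851063}{160609729}$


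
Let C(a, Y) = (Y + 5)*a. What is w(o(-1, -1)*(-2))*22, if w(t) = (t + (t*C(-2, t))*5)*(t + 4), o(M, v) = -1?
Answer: -18216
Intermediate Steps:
C(a, Y) = a*(5 + Y) (C(a, Y) = (5 + Y)*a = a*(5 + Y))
w(t) = (4 + t)*(t + 5*t*(-10 - 2*t)) (w(t) = (t + (t*(-2*(5 + t)))*5)*(t + 4) = (t + (t*(-10 - 2*t))*5)*(4 + t) = (t + 5*t*(-10 - 2*t))*(4 + t) = (4 + t)*(t + 5*t*(-10 - 2*t)))
w(o(-1, -1)*(-2))*22 = ((-1*(-2))*(-196 - (-89)*(-2) - 10*(-1*(-2))²))*22 = (2*(-196 - 89*2 - 10*2²))*22 = (2*(-196 - 178 - 10*4))*22 = (2*(-196 - 178 - 40))*22 = (2*(-414))*22 = -828*22 = -18216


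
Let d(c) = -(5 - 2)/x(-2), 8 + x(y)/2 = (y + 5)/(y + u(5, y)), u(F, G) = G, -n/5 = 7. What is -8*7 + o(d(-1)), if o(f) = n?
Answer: -91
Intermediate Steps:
n = -35 (n = -5*7 = -35)
x(y) = -16 + (5 + y)/y (x(y) = -16 + 2*((y + 5)/(y + y)) = -16 + 2*((5 + y)/((2*y))) = -16 + 2*((5 + y)*(1/(2*y))) = -16 + 2*((5 + y)/(2*y)) = -16 + (5 + y)/y)
d(c) = 6/35 (d(c) = -(5 - 2)/(-15 + 5/(-2)) = -3/(-15 + 5*(-½)) = -3/(-15 - 5/2) = -3/(-35/2) = -3*(-2)/35 = -1*(-6/35) = 6/35)
o(f) = -35
-8*7 + o(d(-1)) = -8*7 - 35 = -56 - 35 = -91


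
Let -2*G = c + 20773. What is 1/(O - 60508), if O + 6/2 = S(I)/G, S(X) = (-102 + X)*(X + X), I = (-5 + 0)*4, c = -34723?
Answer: -1395/84411869 ≈ -1.6526e-5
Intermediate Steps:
I = -20 (I = -5*4 = -20)
S(X) = 2*X*(-102 + X) (S(X) = (-102 + X)*(2*X) = 2*X*(-102 + X))
G = 6975 (G = -(-34723 + 20773)/2 = -1/2*(-13950) = 6975)
O = -3209/1395 (O = -3 + (2*(-20)*(-102 - 20))/6975 = -3 + (2*(-20)*(-122))*(1/6975) = -3 + 4880*(1/6975) = -3 + 976/1395 = -3209/1395 ≈ -2.3004)
1/(O - 60508) = 1/(-3209/1395 - 60508) = 1/(-84411869/1395) = -1395/84411869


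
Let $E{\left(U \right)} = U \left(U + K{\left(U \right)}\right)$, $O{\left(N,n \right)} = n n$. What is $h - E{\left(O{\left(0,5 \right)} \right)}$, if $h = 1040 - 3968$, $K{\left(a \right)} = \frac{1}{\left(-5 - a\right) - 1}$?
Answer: $- \frac{110118}{31} \approx -3552.2$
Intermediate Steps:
$O{\left(N,n \right)} = n^{2}$
$K{\left(a \right)} = \frac{1}{-6 - a}$
$h = -2928$
$E{\left(U \right)} = U \left(U - \frac{1}{6 + U}\right)$
$h - E{\left(O{\left(0,5 \right)} \right)} = -2928 - \frac{5^{2} \left(-1 + 5^{2} \left(6 + 5^{2}\right)\right)}{6 + 5^{2}} = -2928 - \frac{25 \left(-1 + 25 \left(6 + 25\right)\right)}{6 + 25} = -2928 - \frac{25 \left(-1 + 25 \cdot 31\right)}{31} = -2928 - 25 \cdot \frac{1}{31} \left(-1 + 775\right) = -2928 - 25 \cdot \frac{1}{31} \cdot 774 = -2928 - \frac{19350}{31} = - \frac{110118}{31}$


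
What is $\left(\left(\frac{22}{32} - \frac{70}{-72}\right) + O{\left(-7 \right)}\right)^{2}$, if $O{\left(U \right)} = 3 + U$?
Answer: $\frac{113569}{20736} \approx 5.4769$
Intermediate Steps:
$\left(\left(\frac{22}{32} - \frac{70}{-72}\right) + O{\left(-7 \right)}\right)^{2} = \left(\left(\frac{22}{32} - \frac{70}{-72}\right) + \left(3 - 7\right)\right)^{2} = \left(\left(22 \cdot \frac{1}{32} - - \frac{35}{36}\right) - 4\right)^{2} = \left(\left(\frac{11}{16} + \frac{35}{36}\right) - 4\right)^{2} = \left(\frac{239}{144} - 4\right)^{2} = \left(- \frac{337}{144}\right)^{2} = \frac{113569}{20736}$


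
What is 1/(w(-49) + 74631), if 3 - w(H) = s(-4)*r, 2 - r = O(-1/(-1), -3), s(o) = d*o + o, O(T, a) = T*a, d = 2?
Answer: 1/74694 ≈ 1.3388e-5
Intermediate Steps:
s(o) = 3*o (s(o) = 2*o + o = 3*o)
r = 5 (r = 2 - (-1/(-1))*(-3) = 2 - (-1*(-1))*(-3) = 2 - (-3) = 2 - 1*(-3) = 2 + 3 = 5)
w(H) = 63 (w(H) = 3 - 3*(-4)*5 = 3 - (-12)*5 = 3 - 1*(-60) = 3 + 60 = 63)
1/(w(-49) + 74631) = 1/(63 + 74631) = 1/74694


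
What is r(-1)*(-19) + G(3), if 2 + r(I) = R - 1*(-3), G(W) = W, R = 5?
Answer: -111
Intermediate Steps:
r(I) = 6 (r(I) = -2 + (5 - 1*(-3)) = -2 + (5 + 3) = -2 + 8 = 6)
r(-1)*(-19) + G(3) = 6*(-19) + 3 = -114 + 3 = -111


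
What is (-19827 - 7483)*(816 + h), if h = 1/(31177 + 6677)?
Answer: -421787451575/18927 ≈ -2.2285e+7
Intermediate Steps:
h = 1/37854 ≈ 2.6417e-5
(-19827 - 7483)*(816 + h) = (-19827 - 7483)*(816 + 1/37854) = -27310*30888865/37854 = -421787451575/18927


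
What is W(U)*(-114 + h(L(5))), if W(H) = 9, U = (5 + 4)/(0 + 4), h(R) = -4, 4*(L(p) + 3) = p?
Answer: -1062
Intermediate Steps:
L(p) = -3 + p/4
U = 9/4 ≈ 2.2500
W(U)*(-114 + h(L(5))) = 9*(-114 - 4) = 9*(-118) = -1062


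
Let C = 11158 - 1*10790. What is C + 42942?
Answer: 43310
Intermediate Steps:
C = 368 (C = 11158 - 10790 = 368)
C + 42942 = 368 + 42942 = 43310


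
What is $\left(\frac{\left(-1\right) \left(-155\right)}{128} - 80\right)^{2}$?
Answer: $\frac{101707225}{16384} \approx 6207.7$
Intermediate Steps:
$\left(\frac{\left(-1\right) \left(-155\right)}{128} - 80\right)^{2} = \left(155 \cdot \frac{1}{128} - 80\right)^{2} = \left(\frac{155}{128} - 80\right)^{2} = \left(- \frac{10085}{128}\right)^{2} = \frac{101707225}{16384}$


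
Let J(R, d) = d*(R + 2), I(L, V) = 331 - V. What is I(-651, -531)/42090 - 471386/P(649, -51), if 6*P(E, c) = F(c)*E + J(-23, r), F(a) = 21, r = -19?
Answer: -4959655346/24601605 ≈ -201.60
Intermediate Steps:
J(R, d) = d*(2 + R)
P(E, c) = 133/2 + 7*E/2 (P(E, c) = (21*E - 19*(2 - 23))/6 = (21*E - 19*(-21))/6 = (21*E + 399)/6 = (399 + 21*E)/6 = 133/2 + 7*E/2)
I(-651, -531)/42090 - 471386/P(649, -51) = (331 - 1*(-531))/42090 - 471386/(133/2 + (7/2)*649) = (331 + 531)*(1/42090) - 471386/(133/2 + 4543/2) = 862*(1/42090) - 471386/2338 = 431/21045 - 471386*1/2338 = 431/21045 - 235693/1169 = -4959655346/24601605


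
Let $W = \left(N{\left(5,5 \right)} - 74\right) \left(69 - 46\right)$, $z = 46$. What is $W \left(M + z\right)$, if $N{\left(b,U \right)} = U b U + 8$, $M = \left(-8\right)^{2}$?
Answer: $149270$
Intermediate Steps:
$M = 64$
$N{\left(b,U \right)} = 8 + b U^{2}$ ($N{\left(b,U \right)} = b U^{2} + 8 = 8 + b U^{2}$)
$W = 1357$ ($W = \left(\left(8 + 5 \cdot 5^{2}\right) - 74\right) \left(69 - 46\right) = \left(\left(8 + 5 \cdot 25\right) - 74\right) 23 = \left(\left(8 + 125\right) - 74\right) 23 = \left(133 - 74\right) 23 = 59 \cdot 23 = 1357$)
$W \left(M + z\right) = 1357 \left(64 + 46\right) = 1357 \cdot 110 = 149270$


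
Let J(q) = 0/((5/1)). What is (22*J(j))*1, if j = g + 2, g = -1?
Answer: 0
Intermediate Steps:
j = 1 (j = -1 + 2 = 1)
J(q) = 0 (J(q) = 0/((5*1)) = 0/5 = 0*(⅕) = 0)
(22*J(j))*1 = (22*0)*1 = 0*1 = 0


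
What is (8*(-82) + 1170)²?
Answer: 264196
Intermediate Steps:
(8*(-82) + 1170)² = (-656 + 1170)² = 514² = 264196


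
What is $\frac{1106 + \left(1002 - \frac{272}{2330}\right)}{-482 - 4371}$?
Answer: $- \frac{2455684}{5653745} \approx -0.43435$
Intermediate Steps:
$\frac{1106 + \left(1002 - \frac{272}{2330}\right)}{-482 - 4371} = \frac{1106 + \left(1002 - 272 \cdot \frac{1}{2330}\right)}{-4853} = \left(1106 + \left(1002 - \frac{136}{1165}\right)\right) \left(- \frac{1}{4853}\right) = \left(1106 + \frac{1167194}{1165}\right) \left(- \frac{1}{4853}\right) = \frac{2455684}{1165} \left(- \frac{1}{4853}\right) = - \frac{2455684}{5653745}$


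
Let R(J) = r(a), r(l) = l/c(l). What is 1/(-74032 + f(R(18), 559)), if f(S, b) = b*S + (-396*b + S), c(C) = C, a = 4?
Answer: -1/294836 ≈ -3.3917e-6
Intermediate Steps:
r(l) = 1 (r(l) = l/l = 1)
R(J) = 1
f(S, b) = S - 396*b + S*b (f(S, b) = S*b + (S - 396*b) = S - 396*b + S*b)
1/(-74032 + f(R(18), 559)) = 1/(-74032 + (1 - 396*559 + 1*559)) = 1/(-74032 + (1 - 221364 + 559)) = 1/(-74032 - 220804) = 1/(-294836) = -1/294836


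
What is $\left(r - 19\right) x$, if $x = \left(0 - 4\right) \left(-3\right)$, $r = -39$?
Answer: $-696$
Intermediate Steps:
$x = 12$ ($x = \left(-4\right) \left(-3\right) = 12$)
$\left(r - 19\right) x = \left(-39 - 19\right) 12 = \left(-58\right) 12 = -696$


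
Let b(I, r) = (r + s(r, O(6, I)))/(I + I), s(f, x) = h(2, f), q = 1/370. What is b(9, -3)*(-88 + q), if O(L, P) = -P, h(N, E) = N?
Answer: 10853/2220 ≈ 4.8887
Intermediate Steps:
q = 1/370 ≈ 0.0027027
s(f, x) = 2
b(I, r) = (2 + r)/(2*I) (b(I, r) = (r + 2)/(I + I) = (2 + r)/((2*I)) = (2 + r)*(1/(2*I)) = (2 + r)/(2*I))
b(9, -3)*(-88 + q) = ((1/2)*(2 - 3)/9)*(-88 + 1/370) = ((1/2)*(1/9)*(-1))*(-32559/370) = -1/18*(-32559/370) = 10853/2220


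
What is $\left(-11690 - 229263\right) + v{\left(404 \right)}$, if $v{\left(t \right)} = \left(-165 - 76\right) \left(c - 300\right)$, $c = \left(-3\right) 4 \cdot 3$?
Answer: $-159977$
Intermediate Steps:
$c = -36$ ($c = \left(-12\right) 3 = -36$)
$v{\left(t \right)} = 80976$ ($v{\left(t \right)} = \left(-165 - 76\right) \left(-36 - 300\right) = \left(-241\right) \left(-336\right) = 80976$)
$\left(-11690 - 229263\right) + v{\left(404 \right)} = \left(-11690 - 229263\right) + 80976 = -240953 + 80976 = -159977$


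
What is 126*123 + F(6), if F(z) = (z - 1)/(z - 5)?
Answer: 15503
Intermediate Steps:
F(z) = (-1 + z)/(-5 + z)
126*123 + F(6) = 126*123 + (-1 + 6)/(-5 + 6) = 15498 + 5/1 = 15498 + 1*5 = 15498 + 5 = 15503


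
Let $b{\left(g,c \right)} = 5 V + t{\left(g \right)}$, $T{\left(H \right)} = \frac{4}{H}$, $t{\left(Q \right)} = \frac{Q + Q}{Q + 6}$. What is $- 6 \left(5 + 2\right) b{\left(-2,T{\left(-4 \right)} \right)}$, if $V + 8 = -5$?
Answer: $2772$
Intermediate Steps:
$V = -13$ ($V = -8 - 5 = -13$)
$t{\left(Q \right)} = \frac{2 Q}{6 + Q}$
$b{\left(g,c \right)} = -65 + \frac{2 g}{6 + g}$ ($b{\left(g,c \right)} = 5 \left(-13\right) + \frac{2 g}{6 + g} = -65 + \frac{2 g}{6 + g}$)
$- 6 \left(5 + 2\right) b{\left(-2,T{\left(-4 \right)} \right)} = - 6 \left(5 + 2\right) \frac{3 \left(-130 - -42\right)}{6 - 2} = \left(-6\right) 7 \frac{3 \left(-130 + 42\right)}{4} = - 42 \cdot 3 \cdot \frac{1}{4} \left(-88\right) = \left(-42\right) \left(-66\right) = 2772$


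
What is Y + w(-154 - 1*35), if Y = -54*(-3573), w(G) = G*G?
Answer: 228663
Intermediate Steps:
w(G) = G²
Y = 192942
Y + w(-154 - 1*35) = 192942 + (-154 - 1*35)² = 192942 + (-154 - 35)² = 192942 + (-189)² = 192942 + 35721 = 228663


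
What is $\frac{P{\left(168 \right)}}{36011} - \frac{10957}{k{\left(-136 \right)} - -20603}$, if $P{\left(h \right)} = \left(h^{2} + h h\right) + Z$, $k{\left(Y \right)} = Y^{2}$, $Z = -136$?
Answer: $\frac{1807170361}{1407994089} \approx 1.2835$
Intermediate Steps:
$P{\left(h \right)} = -136 + 2 h^{2}$ ($P{\left(h \right)} = \left(h^{2} + h h\right) - 136 = \left(h^{2} + h^{2}\right) - 136 = 2 h^{2} - 136 = -136 + 2 h^{2}$)
$\frac{P{\left(168 \right)}}{36011} - \frac{10957}{k{\left(-136 \right)} - -20603} = \frac{-136 + 2 \cdot 168^{2}}{36011} - \frac{10957}{\left(-136\right)^{2} - -20603} = \left(-136 + 2 \cdot 28224\right) \frac{1}{36011} - \frac{10957}{18496 + 20603} = \left(-136 + 56448\right) \frac{1}{36011} - \frac{10957}{39099} = 56312 \cdot \frac{1}{36011} - \frac{10957}{39099} = \frac{56312}{36011} - \frac{10957}{39099} = \frac{1807170361}{1407994089}$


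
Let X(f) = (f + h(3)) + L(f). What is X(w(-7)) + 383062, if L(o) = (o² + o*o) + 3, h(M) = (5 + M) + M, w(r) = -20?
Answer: 383856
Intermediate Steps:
h(M) = 5 + 2*M
L(o) = 3 + 2*o² (L(o) = (o² + o²) + 3 = 2*o² + 3 = 3 + 2*o²)
X(f) = 14 + f + 2*f² (X(f) = (f + (5 + 2*3)) + (3 + 2*f²) = (f + (5 + 6)) + (3 + 2*f²) = (f + 11) + (3 + 2*f²) = (11 + f) + (3 + 2*f²) = 14 + f + 2*f²)
X(w(-7)) + 383062 = (14 - 20 + 2*(-20)²) + 383062 = (14 - 20 + 2*400) + 383062 = (14 - 20 + 800) + 383062 = 794 + 383062 = 383856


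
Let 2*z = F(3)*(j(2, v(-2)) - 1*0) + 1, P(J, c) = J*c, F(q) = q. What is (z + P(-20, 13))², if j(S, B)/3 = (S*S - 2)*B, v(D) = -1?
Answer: 288369/4 ≈ 72092.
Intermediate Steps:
j(S, B) = 3*B*(-2 + S²) (j(S, B) = 3*((S*S - 2)*B) = 3*((S² - 2)*B) = 3*((-2 + S²)*B) = 3*(B*(-2 + S²)) = 3*B*(-2 + S²))
z = -17/2 (z = (3*(3*(-1)*(-2 + 2²) - 1*0) + 1)/2 = (3*(3*(-1)*(-2 + 4) + 0) + 1)/2 = (3*(3*(-1)*2 + 0) + 1)/2 = (3*(-6 + 0) + 1)/2 = (3*(-6) + 1)/2 = (-18 + 1)/2 = (½)*(-17) = -17/2 ≈ -8.5000)
(z + P(-20, 13))² = (-17/2 - 20*13)² = (-17/2 - 260)² = (-537/2)² = 288369/4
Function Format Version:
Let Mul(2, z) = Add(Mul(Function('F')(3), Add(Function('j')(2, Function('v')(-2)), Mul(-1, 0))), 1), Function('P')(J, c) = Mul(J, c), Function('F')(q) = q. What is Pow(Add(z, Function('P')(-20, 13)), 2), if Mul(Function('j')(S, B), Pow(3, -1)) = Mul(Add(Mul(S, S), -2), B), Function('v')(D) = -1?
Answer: Rational(288369, 4) ≈ 72092.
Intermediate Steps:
Function('j')(S, B) = Mul(3, B, Add(-2, Pow(S, 2))) (Function('j')(S, B) = Mul(3, Mul(Add(Mul(S, S), -2), B)) = Mul(3, Mul(Add(Pow(S, 2), -2), B)) = Mul(3, Mul(Add(-2, Pow(S, 2)), B)) = Mul(3, Mul(B, Add(-2, Pow(S, 2)))) = Mul(3, B, Add(-2, Pow(S, 2))))
z = Rational(-17, 2) (z = Mul(Rational(1, 2), Add(Mul(3, Add(Mul(3, -1, Add(-2, Pow(2, 2))), Mul(-1, 0))), 1)) = Mul(Rational(1, 2), Add(Mul(3, Add(Mul(3, -1, Add(-2, 4)), 0)), 1)) = Mul(Rational(1, 2), Add(Mul(3, Add(Mul(3, -1, 2), 0)), 1)) = Mul(Rational(1, 2), Add(Mul(3, Add(-6, 0)), 1)) = Mul(Rational(1, 2), Add(Mul(3, -6), 1)) = Mul(Rational(1, 2), Add(-18, 1)) = Mul(Rational(1, 2), -17) = Rational(-17, 2) ≈ -8.5000)
Pow(Add(z, Function('P')(-20, 13)), 2) = Pow(Add(Rational(-17, 2), Mul(-20, 13)), 2) = Pow(Add(Rational(-17, 2), -260), 2) = Pow(Rational(-537, 2), 2) = Rational(288369, 4)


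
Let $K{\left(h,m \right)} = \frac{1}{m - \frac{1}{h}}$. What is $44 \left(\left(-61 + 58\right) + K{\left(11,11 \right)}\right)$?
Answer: $- \frac{3839}{30} \approx -127.97$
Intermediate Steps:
$44 \left(\left(-61 + 58\right) + K{\left(11,11 \right)}\right) = 44 \left(\left(-61 + 58\right) + \frac{11}{-1 + 11 \cdot 11}\right) = 44 \left(-3 + \frac{11}{-1 + 121}\right) = 44 \left(-3 + \frac{11}{120}\right) = 44 \left(- \frac{349}{120}\right) = - \frac{3839}{30}$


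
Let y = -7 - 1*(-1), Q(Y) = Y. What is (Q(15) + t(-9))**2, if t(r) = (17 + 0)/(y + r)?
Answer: 43264/225 ≈ 192.28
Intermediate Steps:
y = -6 (y = -7 + 1 = -6)
t(r) = 17/(-6 + r) (t(r) = (17 + 0)/(-6 + r) = 17/(-6 + r))
(Q(15) + t(-9))**2 = (15 + 17/(-6 - 9))**2 = (15 + 17/(-15))**2 = (15 + 17*(-1/15))**2 = (15 - 17/15)**2 = (208/15)**2 = 43264/225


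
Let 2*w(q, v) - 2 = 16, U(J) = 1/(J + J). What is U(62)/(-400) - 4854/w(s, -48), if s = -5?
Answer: -80252803/148800 ≈ -539.33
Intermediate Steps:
U(J) = 1/(2*J)
w(q, v) = 9 (w(q, v) = 1 + (1/2)*16 = 1 + 8 = 9)
U(62)/(-400) - 4854/w(s, -48) = ((1/2)/62)/(-400) - 4854/9 = ((1/2)*(1/62))*(-1/400) - 4854*1/9 = (1/124)*(-1/400) - 1618/3 = -1/49600 - 1618/3 = -80252803/148800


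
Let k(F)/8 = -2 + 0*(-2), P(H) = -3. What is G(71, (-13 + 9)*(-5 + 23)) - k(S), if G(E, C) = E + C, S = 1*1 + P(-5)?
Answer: 15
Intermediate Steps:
S = -2 (S = 1*1 - 3 = 1 - 3 = -2)
k(F) = -16 (k(F) = 8*(-2 + 0*(-2)) = 8*(-2 + 0) = 8*(-2) = -16)
G(E, C) = C + E
G(71, (-13 + 9)*(-5 + 23)) - k(S) = ((-13 + 9)*(-5 + 23) + 71) - 1*(-16) = (-4*18 + 71) + 16 = (-72 + 71) + 16 = -1 + 16 = 15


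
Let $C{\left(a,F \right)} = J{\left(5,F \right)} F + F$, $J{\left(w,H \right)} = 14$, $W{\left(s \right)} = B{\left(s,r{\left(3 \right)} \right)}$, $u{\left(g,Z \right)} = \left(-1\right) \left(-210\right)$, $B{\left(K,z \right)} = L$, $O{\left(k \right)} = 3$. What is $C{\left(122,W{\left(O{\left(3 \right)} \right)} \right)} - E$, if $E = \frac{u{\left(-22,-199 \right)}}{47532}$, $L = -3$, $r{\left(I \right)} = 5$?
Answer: $- \frac{356525}{7922} \approx -45.004$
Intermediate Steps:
$B{\left(K,z \right)} = -3$
$u{\left(g,Z \right)} = 210$
$W{\left(s \right)} = -3$
$E = \frac{35}{7922}$ ($E = \frac{210}{47532} = 210 \cdot \frac{1}{47532} = \frac{35}{7922} \approx 0.0044181$)
$C{\left(a,F \right)} = 15 F$ ($C{\left(a,F \right)} = 14 F + F = 15 F$)
$C{\left(122,W{\left(O{\left(3 \right)} \right)} \right)} - E = 15 \left(-3\right) - \frac{35}{7922} = -45 - \frac{35}{7922} = - \frac{356525}{7922}$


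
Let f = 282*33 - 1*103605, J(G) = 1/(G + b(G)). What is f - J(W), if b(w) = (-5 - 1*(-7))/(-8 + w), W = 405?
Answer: -15162053710/160787 ≈ -94299.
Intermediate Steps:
b(w) = 2/(-8 + w) (b(w) = (-5 + 7)/(-8 + w) = 2/(-8 + w))
J(G) = 1/(G + 2/(-8 + G))
f = -94299 (f = 9306 - 103605 = -94299)
f - J(W) = -94299 - (-8 + 405)/(2 + 405*(-8 + 405)) = -94299 - 397/(2 + 405*397) = -94299 - 397/(2 + 160785) = -94299 - 397/160787 = -15162053710/160787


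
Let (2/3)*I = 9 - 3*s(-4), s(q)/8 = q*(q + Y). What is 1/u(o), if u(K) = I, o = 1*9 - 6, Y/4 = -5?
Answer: -2/6885 ≈ -0.00029049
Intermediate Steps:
Y = -20 (Y = 4*(-5) = -20)
s(q) = 8*q*(-20 + q) (s(q) = 8*(q*(q - 20)) = 8*(q*(-20 + q)) = 8*q*(-20 + q))
o = 3 (o = 9 - 6 = 3)
I = -6885/2 (I = 3*(9 - 24*(-4)*(-20 - 4))/2 = 3*(9 - 24*(-4)*(-24))/2 = 3*(9 - 3*768)/2 = 3*(9 - 2304)/2 = (3/2)*(-2295) = -6885/2 ≈ -3442.5)
u(K) = -6885/2
1/u(o) = 1/(-6885/2) = -2/6885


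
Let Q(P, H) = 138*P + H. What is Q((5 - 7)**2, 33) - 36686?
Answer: -36101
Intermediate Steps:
Q(P, H) = H + 138*P
Q((5 - 7)**2, 33) - 36686 = (33 + 138*(5 - 7)**2) - 36686 = (33 + 138*(-2)**2) - 36686 = (33 + 138*4) - 36686 = (33 + 552) - 36686 = 585 - 36686 = -36101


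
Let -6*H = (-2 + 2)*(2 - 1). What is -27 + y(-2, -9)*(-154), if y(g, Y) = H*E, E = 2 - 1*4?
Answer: -27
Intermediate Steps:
H = 0 (H = -(-2 + 2)*(2 - 1)/6 = -0 = -1/6*0 = 0)
E = -2 (E = 2 - 4 = -2)
y(g, Y) = 0 (y(g, Y) = 0*(-2) = 0)
-27 + y(-2, -9)*(-154) = -27 + 0*(-154) = -27 + 0 = -27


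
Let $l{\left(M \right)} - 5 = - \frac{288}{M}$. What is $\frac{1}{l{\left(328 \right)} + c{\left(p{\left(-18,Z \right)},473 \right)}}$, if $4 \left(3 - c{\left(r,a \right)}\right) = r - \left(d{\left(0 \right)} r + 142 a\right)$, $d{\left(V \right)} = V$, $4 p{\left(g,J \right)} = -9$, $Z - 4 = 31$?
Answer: $\frac{656}{11020265} \approx 5.9527 \cdot 10^{-5}$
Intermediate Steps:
$Z = 35$ ($Z = 4 + 31 = 35$)
$p{\left(g,J \right)} = - \frac{9}{4}$ ($p{\left(g,J \right)} = \frac{1}{4} \left(-9\right) = - \frac{9}{4}$)
$l{\left(M \right)} = 5 - \frac{288}{M}$
$c{\left(r,a \right)} = 3 - \frac{r}{4} + \frac{71 a}{2}$ ($c{\left(r,a \right)} = 3 - \frac{r - \left(0 r + 142 a\right)}{4} = 3 - \frac{r - \left(0 + 142 a\right)}{4} = 3 - \frac{r - 142 a}{4} = 3 + \left(- \frac{r}{4} + \frac{71 a}{2}\right) = 3 - \frac{r}{4} + \frac{71 a}{2}$)
$\frac{1}{l{\left(328 \right)} + c{\left(p{\left(-18,Z \right)},473 \right)}} = \frac{1}{\left(5 - \frac{288}{328}\right) + \left(3 - - \frac{9}{16} + \frac{71}{2} \cdot 473\right)} = \frac{1}{\left(5 - \frac{36}{41}\right) + \left(3 + \frac{9}{16} + \frac{33583}{2}\right)} = \frac{1}{\left(5 - \frac{36}{41}\right) + \frac{268721}{16}} = \frac{1}{\frac{169}{41} + \frac{268721}{16}} = \frac{1}{\frac{11020265}{656}} = \frac{656}{11020265}$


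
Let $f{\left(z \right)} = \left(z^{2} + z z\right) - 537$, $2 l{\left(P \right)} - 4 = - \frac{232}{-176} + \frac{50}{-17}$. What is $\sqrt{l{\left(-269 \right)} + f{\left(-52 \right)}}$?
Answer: $\frac{3 \sqrt{75722471}}{374} \approx 69.801$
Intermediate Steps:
$l{\left(P \right)} = \frac{889}{748}$ ($l{\left(P \right)} = 2 + \frac{- \frac{232}{-176} + \frac{50}{-17}}{2} = 2 + \frac{\left(-232\right) \left(- \frac{1}{176}\right) + 50 \left(- \frac{1}{17}\right)}{2} = 2 + \frac{\frac{29}{22} - \frac{50}{17}}{2} = 2 + \frac{1}{2} \left(- \frac{607}{374}\right) = 2 - \frac{607}{748} = \frac{889}{748}$)
$f{\left(z \right)} = -537 + 2 z^{2}$ ($f{\left(z \right)} = \left(z^{2} + z^{2}\right) - 537 = 2 z^{2} - 537 = -537 + 2 z^{2}$)
$\sqrt{l{\left(-269 \right)} + f{\left(-52 \right)}} = \sqrt{\frac{889}{748} - \left(537 - 2 \left(-52\right)^{2}\right)} = \sqrt{\frac{889}{748} + \left(-537 + 2 \cdot 2704\right)} = \sqrt{\frac{889}{748} + \left(-537 + 5408\right)} = \sqrt{\frac{889}{748} + 4871} = \sqrt{\frac{3644397}{748}} = \frac{3 \sqrt{75722471}}{374}$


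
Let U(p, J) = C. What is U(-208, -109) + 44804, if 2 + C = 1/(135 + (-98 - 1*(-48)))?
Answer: 3808171/85 ≈ 44802.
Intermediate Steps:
C = -169/85 (C = -2 + 1/(135 + (-98 - 1*(-48))) = -2 + 1/(135 + (-98 + 48)) = -2 + 1/(135 - 50) = -2 + 1/85 = -169/85 ≈ -1.9882)
U(p, J) = -169/85
U(-208, -109) + 44804 = -169/85 + 44804 = 3808171/85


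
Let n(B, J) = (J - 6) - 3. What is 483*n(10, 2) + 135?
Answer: -3246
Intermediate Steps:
n(B, J) = -9 + J (n(B, J) = (-6 + J) - 3 = -9 + J)
483*n(10, 2) + 135 = 483*(-9 + 2) + 135 = 483*(-7) + 135 = -3381 + 135 = -3246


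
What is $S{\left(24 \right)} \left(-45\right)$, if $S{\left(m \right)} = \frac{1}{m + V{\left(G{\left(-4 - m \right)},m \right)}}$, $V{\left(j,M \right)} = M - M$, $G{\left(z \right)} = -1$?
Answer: $- \frac{15}{8} \approx -1.875$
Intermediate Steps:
$V{\left(j,M \right)} = 0$
$S{\left(m \right)} = \frac{1}{m}$ ($S{\left(m \right)} = \frac{1}{m + 0} = \frac{1}{m}$)
$S{\left(24 \right)} \left(-45\right) = \frac{1}{24} \left(-45\right) = - \frac{15}{8}$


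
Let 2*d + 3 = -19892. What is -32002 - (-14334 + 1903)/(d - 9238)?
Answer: -1227973604/38371 ≈ -32003.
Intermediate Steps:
d = -19895/2 (d = -3/2 + (½)*(-19892) = -3/2 - 9946 = -19895/2 ≈ -9947.5)
-32002 - (-14334 + 1903)/(d - 9238) = -32002 - (-14334 + 1903)/(-19895/2 - 9238) = -32002 - (-12431)/(-38371/2) = -32002 - (-12431)*(-2)/38371 = -32002 - 1*24862/38371 = -32002 - 24862/38371 = -1227973604/38371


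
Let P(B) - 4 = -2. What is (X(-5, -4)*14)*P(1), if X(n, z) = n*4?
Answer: -560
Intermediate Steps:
P(B) = 2 (P(B) = 4 - 2 = 2)
X(n, z) = 4*n
(X(-5, -4)*14)*P(1) = ((4*(-5))*14)*2 = -20*14*2 = -280*2 = -560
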